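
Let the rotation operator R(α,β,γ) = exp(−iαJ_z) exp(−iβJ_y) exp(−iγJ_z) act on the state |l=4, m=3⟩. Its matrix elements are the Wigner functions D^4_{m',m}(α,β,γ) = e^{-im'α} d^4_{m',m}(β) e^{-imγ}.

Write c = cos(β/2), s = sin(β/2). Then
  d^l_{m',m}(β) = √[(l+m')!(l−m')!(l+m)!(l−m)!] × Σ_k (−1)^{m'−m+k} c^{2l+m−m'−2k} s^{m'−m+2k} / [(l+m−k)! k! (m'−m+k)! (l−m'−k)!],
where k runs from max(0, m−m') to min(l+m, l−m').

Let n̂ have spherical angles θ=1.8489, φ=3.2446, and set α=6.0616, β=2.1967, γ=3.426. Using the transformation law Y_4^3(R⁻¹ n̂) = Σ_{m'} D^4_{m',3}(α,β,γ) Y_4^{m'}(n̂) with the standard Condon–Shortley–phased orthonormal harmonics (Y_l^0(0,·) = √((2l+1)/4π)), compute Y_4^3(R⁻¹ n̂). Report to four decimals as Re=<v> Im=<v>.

Need the full column D^4_{m',3} for m'=−4..4 at α=6.0616, β=2.1967, γ=3.426.
cos(β/2)=0.455066, sin(β/2)=0.890458
d^4_{-4,3}: single k=7 term ⇒ +0.571363;  D = +0.095970+0.563246i
d^4_{-3,3}: k∈[6..7] ⇒ +0.722648 -0.395281 = +0.327366;  D = -0.017283+0.326910i
d^4_{-2,3}: k∈[5..6] ⇒ +0.592209 -0.755843 = -0.163634;  D = +0.044340-0.157512i
d^4_{-1,3}: k∈[4..5] ⇒ +0.356673 -0.819405 = -0.462733;  D = +0.220215-0.406973i
d^4_{0,3}: k∈[3..4] ⇒ +0.163033 -0.624243 = -0.461210;  D = +0.303273-0.347477i
d^4_{1,3}: k∈[2..3] ⇒ +0.055891 -0.356673 = -0.300781;  D = +0.242749-0.177601i
d^4_{2,3}: k∈[1..2] ⇒ +0.013465 -0.154667 = -0.141202;  D = +0.129496-0.056291i
d^4_{3,3}: k∈[0..1] ⇒ +0.001839 -0.049291 = -0.047452;  D = +0.046612-0.008890i
d^4_{4,3}: single k=0 term ⇒ -0.010178;  D = +0.010173+0.000337i
Y_4^{m'}(θ=1.8489,φ=3.2446) and Σ D·Y over m':
  (+0.0960+0.5632i)·(+0.3467-0.1515i)  (-0.0173+0.3269i)·(+0.2910-0.0929i)  (+0.0443-0.1575i)·(-0.1430+0.0299i)  (+0.2202-0.4070i)·(-0.3071+0.0317i)  (+0.3033-0.3475i)·(+0.0992+0.0000i)  (+0.2427-0.1776i)·(+0.3071+0.0317i)  (+0.1295-0.0563i)·(-0.1430-0.0299i)  (+0.0466-0.0089i)·(-0.2910-0.0929i)  (+0.0102+0.0003i)·(+0.3467+0.1515i)
Y_4^3(R⁻¹ n̂) = +0.166766+0.356104i

Re=0.1668 Im=0.3561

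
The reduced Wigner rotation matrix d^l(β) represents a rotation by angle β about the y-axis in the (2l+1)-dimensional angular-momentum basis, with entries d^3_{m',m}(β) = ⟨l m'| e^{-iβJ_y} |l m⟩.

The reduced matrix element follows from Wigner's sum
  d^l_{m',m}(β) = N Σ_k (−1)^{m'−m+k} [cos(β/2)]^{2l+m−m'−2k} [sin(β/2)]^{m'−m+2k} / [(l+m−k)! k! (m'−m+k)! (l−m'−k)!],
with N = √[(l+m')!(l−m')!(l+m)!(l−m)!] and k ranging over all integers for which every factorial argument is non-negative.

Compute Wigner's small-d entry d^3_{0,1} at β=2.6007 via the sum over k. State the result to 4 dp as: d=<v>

d=0.5963

d^3_{0,1}(β=2.6007) via Wigner's sum:
c=cos(2.6007/2)=0.267162, s=sin(2.6007/2)=0.963652; N=√[6·6·24·2]=41.569219
Admissible k: 1..3 (factorial args all ≥0)
  k=1: (−1)^0·41.5692/(12)·0.2672^5·0.9637^1 = +0.004543
  k=2: (−1)^1·41.5692/(4)·0.2672^3·0.9637^3 = -0.177335
  k=3: (−1)^2·41.5692/(12)·0.2672^1·0.9637^5 = +0.769069
d^3_{0,1}(2.6007) = +0.004543 -0.177335 +0.769069 = +0.596277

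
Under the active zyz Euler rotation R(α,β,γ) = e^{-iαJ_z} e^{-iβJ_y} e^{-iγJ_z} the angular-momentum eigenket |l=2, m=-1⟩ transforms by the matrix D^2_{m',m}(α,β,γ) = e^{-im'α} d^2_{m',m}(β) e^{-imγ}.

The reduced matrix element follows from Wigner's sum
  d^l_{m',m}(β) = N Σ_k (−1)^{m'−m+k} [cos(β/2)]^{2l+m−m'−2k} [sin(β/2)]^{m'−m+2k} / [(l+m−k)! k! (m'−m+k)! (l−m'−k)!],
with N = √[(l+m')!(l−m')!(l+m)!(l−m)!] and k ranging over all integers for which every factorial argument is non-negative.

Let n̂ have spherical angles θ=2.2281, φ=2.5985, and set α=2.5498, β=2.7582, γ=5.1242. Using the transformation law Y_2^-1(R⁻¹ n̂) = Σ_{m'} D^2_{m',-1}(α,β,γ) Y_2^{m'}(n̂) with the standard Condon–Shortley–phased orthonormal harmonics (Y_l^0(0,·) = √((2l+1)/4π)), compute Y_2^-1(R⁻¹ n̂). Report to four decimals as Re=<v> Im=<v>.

Re=-0.1581 Im=0.2979

Need the full column D^2_{m',-1} for m'=−2..2 at α=2.5498, β=2.7582, γ=5.1242.
cos(β/2)=0.190524, sin(β/2)=0.981682
d^2_{-2,-1}: single k=1 term ⇒ +0.013579;  D = -0.009470-0.009731i
d^2_{-1,-1}: k∈[0..1] ⇒ +0.001318 -0.104946 = -0.103628;  D = -0.018551-0.101954i
d^2_{0,-1}: k∈[0..1] ⇒ -0.016630 +0.441509 = +0.424879;  D = +0.170066-0.389358i
d^2_{1,-1}: k∈[0..1] ⇒ +0.104946 -0.928719 = -0.823773;  D = +0.694780-0.442585i
d^2_{2,-1}: single k=0 term ⇒ -0.360490;  D = -0.360381-0.008867i
Y_2^{m'}(θ=2.2281,φ=2.5985) and Σ D·Y over m':
  (-0.0095-0.0097i)·(+0.1128+0.2142i)  (-0.0186-0.1020i)·(+0.3199+0.1931i)  (+0.1701-0.3894i)·(+0.0378+0.0000i)  (+0.6948-0.4426i)·(-0.3199+0.1931i)  (-0.3604-0.0089i)·(+0.1128-0.2142i)
Y_2^-1(R⁻¹ n̂) = -0.158136+0.297897i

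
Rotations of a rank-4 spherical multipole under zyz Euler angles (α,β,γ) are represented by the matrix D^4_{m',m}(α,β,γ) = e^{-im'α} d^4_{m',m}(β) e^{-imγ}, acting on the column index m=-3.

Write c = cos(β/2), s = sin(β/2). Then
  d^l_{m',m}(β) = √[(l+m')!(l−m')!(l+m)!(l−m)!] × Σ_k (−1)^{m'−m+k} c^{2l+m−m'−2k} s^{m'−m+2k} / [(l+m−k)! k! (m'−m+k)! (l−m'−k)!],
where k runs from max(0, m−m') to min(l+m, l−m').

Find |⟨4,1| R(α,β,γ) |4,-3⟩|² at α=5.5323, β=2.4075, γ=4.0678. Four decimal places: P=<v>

First d^4_{1,-3}(β=2.4075), then the phase factors e^{-i(1)α} and e^{-i(-3)γ}:
c=cos(2.4075/2)=0.358860, s=sin(2.4075/2)=0.933391; N=√[120·6·1·5040]=1904.940944
k: max(0,(-3)−(1))=0 … min(4+(-3),4−(1))=1
  k=0: (−1)^4·1904.9409/(144)·0.3589^4·0.9334^4 = +0.166523
  k=1: (−1)^5·1904.9409/(240)·0.3589^2·0.9334^6 = -0.675932
d^4_{1,-3}(2.4075) = +0.166523 -0.675932 = -0.509409
|D^4_{1,-3}|² = |d^4_{1,-3}(β)|² = (-0.509409)² = 0.259498 (the z-rotation phases have unit modulus)

P=0.2595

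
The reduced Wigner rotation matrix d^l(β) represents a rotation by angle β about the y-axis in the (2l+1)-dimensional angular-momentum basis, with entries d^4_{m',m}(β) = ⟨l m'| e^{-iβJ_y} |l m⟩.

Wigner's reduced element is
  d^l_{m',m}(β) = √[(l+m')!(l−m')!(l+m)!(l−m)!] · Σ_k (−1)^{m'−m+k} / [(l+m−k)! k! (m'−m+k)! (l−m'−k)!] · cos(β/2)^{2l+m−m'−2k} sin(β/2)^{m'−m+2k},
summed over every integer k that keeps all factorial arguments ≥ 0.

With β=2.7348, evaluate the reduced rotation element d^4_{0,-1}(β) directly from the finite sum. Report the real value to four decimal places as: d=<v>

d^4_{0,-1}(β=2.7348) via Wigner's sum:
Half-angle: c=0.201997, s=0.979386. N=√(24·24·6·120)=643.987578
k∈{0,1,2,3} keeps every argument non-negative
  k=0: (−1)^1·643.9876/(144)·0.2020^7·0.9794^1 = -0.000060
  k=1: (−1)^2·643.9876/(24)·0.2020^5·0.9794^3 = +0.008477
  k=2: (−1)^3·643.9876/(24)·0.2020^3·0.9794^5 = -0.199283
  k=3: (−1)^4·643.9876/(144)·0.2020^1·0.9794^7 = +0.780795
d^4_{0,-1}(2.7348) = -0.000060 +0.008477 -0.199283 +0.780795 = +0.589930

d=0.5899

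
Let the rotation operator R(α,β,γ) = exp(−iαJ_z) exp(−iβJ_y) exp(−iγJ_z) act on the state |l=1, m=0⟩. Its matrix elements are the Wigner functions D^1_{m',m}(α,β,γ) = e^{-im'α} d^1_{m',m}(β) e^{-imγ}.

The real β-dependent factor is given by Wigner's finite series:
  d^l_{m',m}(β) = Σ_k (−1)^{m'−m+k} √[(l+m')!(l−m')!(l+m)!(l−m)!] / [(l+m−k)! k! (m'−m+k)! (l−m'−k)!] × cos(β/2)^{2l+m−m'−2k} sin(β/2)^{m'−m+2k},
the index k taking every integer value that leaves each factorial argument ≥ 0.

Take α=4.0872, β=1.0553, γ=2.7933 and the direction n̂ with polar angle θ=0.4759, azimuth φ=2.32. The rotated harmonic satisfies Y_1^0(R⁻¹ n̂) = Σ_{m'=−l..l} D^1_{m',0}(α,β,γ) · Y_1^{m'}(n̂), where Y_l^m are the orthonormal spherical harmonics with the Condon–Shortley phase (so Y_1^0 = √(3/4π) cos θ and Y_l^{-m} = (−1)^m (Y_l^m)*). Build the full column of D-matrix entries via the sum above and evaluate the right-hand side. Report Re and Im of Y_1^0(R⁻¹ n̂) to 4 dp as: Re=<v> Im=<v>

Need the full column D^1_{m',0} for m'=−1..1 at α=4.0872, β=1.0553, γ=2.7933.
cos(β/2)=0.863993, sin(β/2)=0.503504
d^1_{-1,0}: single k=1 term ⇒ +0.615217;  D = -0.360056-0.498850i
d^1_{0,0}: k∈[0..1] ⇒ +0.746483 -0.253517 = +0.492967;  D = +0.492967+0.000000i
d^1_{1,0}: single k=0 term ⇒ -0.615217;  D = +0.360056-0.498850i
Y_1^{m'}(θ=0.4759,φ=2.32) and Σ D·Y over m':
  (-0.3601-0.4989i)·(-0.1078-0.1159i)  (+0.4930+0.0000i)·(+0.4343+0.0000i)  (+0.3601-0.4989i)·(+0.1078-0.1159i)
Y_1^0(R⁻¹ n̂) = +0.176094+0.000000i

Re=0.1761 Im=0.0000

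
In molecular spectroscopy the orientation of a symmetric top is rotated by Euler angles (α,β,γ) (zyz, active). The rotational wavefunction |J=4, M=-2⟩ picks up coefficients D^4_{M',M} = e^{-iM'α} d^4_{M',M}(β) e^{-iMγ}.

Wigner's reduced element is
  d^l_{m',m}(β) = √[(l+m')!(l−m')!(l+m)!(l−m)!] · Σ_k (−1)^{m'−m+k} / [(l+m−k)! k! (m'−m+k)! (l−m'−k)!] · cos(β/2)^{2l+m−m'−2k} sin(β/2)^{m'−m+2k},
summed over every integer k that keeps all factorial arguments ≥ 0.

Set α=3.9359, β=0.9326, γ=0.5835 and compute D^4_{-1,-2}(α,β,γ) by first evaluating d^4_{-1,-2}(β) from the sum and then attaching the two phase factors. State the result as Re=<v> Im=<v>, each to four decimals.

Re=0.0174 Im=-0.0422

Split into d^4_{-1,-2}(β=0.9326) × two z-phases.
With c≡cos(β/2)=0.893238 and s≡sin(β/2)=0.449584, N=[6·120·2·720]^{1/2}=1018.233765
Admissible k: 0..2 (factorial args all ≥0)
  k=0: (−1)^1·1018.2338/(240)·0.8932^7·0.4496^1 = -0.865401
  k=1: (−1)^2·1018.2338/(48)·0.8932^5·0.4496^3 = +1.096164
  k=2: (−1)^3·1018.2338/(72)·0.8932^3·0.4496^5 = -0.185128
d^4_{-1,-2}(0.9326) = -0.865401 +1.096164 -0.185128 = +0.045635
Phases: e^{-i·(-1)·3.9359}=-0.700779-0.713378i, e^{-i·(-2)·0.5835}=+0.392912+0.919576i ⇒ D=+0.017371-0.042199i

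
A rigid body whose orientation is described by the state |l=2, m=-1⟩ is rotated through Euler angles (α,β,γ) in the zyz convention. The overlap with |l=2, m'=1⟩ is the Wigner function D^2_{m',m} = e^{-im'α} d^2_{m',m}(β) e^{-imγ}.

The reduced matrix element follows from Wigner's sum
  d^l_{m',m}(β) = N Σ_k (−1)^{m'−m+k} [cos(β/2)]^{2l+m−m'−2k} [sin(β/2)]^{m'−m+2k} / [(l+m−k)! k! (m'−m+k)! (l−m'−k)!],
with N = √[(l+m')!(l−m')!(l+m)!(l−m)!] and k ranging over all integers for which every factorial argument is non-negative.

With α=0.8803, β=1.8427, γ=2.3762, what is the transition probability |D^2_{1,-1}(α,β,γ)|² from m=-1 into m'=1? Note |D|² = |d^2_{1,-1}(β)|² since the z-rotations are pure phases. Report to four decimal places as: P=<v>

Split into d^2_{1,-1}(β=1.8427) × two z-phases.
With c≡cos(β/2)=0.604746 and s≡sin(β/2)=0.796419, N=[6·1·1·6]^{1/2}=6.000000
k: max(0,(-1)−(1))=0 … min(2+(-1),2−(1))=1
  k=0: (−1)^2·6.0000/(2)·0.6047^2·0.7964^2 = +0.695904
  k=1: (−1)^3·6.0000/(6)·0.6047^0·0.7964^4 = -0.402315
d^2_{1,-1}(1.8427) = +0.695904 -0.402315 = +0.293590
|D^2_{1,-1}|² = |d^2_{1,-1}(β)|² = (+0.293590)² = 0.086195 (the z-rotation phases have unit modulus)

P=0.0862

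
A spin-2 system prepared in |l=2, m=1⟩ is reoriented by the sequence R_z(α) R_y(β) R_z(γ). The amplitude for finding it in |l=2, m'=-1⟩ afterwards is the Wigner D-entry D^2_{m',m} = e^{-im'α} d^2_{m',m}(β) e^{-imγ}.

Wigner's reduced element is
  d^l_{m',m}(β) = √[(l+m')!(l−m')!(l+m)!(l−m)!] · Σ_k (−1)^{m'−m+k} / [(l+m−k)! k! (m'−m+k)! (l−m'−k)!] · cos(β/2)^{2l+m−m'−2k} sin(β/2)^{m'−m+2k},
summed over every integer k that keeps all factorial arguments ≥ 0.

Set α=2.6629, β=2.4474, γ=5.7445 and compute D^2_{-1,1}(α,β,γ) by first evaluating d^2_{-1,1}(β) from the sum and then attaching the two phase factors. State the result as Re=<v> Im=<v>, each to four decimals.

D^2_{-1,1}(2.6629,2.4474,5.7445) = e^{-i·-1·2.6629}·d^2_{-1,1}(2.4474)·e^{-i·1·5.7445}. Compute d first:
With c≡cos(β/2)=0.340169 and s≡sin(β/2)=0.940364, N=[1·6·6·1]^{1/2}=6.000000
Admissible k: 2..3 (factorial args all ≥0)
  k=2: (−1)^0·6.0000/(2)·0.3402^2·0.9404^2 = +0.306975
  k=3: (−1)^1·6.0000/(6)·0.3402^0·0.9404^4 = -0.781960
d^2_{-1,1}(2.4474) = +0.306975 -0.781960 = -0.474986
Phases: e^{-i·(-1)·2.6629}=-0.887598+0.460619i, e^{-i·(1)·5.7445}=+0.858384+0.513008i ⇒ D=+0.474131+0.028479i

Re=0.4741 Im=0.0285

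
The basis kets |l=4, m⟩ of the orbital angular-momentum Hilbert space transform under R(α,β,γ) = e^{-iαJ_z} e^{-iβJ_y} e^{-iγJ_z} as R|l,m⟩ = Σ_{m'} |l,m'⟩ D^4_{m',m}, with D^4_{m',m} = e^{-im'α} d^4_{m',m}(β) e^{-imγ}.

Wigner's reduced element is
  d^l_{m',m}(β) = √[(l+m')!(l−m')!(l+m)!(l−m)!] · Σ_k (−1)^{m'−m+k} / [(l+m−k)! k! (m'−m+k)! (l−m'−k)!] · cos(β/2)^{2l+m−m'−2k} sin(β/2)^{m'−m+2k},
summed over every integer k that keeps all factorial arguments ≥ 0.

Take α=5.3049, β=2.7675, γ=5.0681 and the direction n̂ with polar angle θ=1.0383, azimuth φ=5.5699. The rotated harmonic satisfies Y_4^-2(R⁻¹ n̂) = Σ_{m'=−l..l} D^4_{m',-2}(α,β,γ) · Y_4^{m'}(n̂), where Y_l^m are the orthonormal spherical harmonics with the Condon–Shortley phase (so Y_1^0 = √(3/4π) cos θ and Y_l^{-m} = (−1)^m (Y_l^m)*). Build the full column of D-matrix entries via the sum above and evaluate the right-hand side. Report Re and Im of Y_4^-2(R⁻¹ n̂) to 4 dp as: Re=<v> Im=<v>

Re=0.1007 Im=0.2399

Need the full column D^4_{m',-2} for m'=−4..4 at α=5.3049, β=2.7675, γ=5.0681.
cos(β/2)=0.185958, sin(β/2)=0.982558
d^4_{-4,-2}: single k=2 term ⇒ +0.000211;  D = +0.000211-0.000013i
d^4_{-3,-2}: k∈[1..2] ⇒ +0.000028 -0.002368 = -0.002339;  D = -0.001421-0.001859i
d^4_{-2,-2}: k∈[0..2] ⇒ +0.000001 -0.000479 +0.016718 = +0.016240;  D = -0.005196+0.015387i
d^4_{-1,-2}: k∈[0..2] ⇒ -0.000032 +0.004475 -0.083281 = -0.078839;  D = +0.076048-0.020790i
d^4_{0,-2}: k∈[0..2] ⇒ +0.000379 -0.028195 +0.295187 = +0.267371;  D = -0.202516-0.174569i
d^4_{1,-2}: k∈[0..2] ⇒ -0.002983 +0.124922 -0.697520 = -0.575581;  D = -0.068282+0.571517i
d^4_{2,-2}: k∈[0..2] ⇒ +0.016718 -0.373386 +0.868690 = +0.512022;  D = +0.455665-0.233530i
d^4_{3,-2}: k∈[0..1] ⇒ -0.066102 +0.615155 = +0.549053;  D = +0.480600+0.265484i
d^4_{4,-2}: single k=0 term ⇒ +0.164648;  D = +0.014442+0.164013i
Y_4^{m'}(θ=1.0383,φ=5.5699) and Σ D·Y over m':
  (+0.0002-0.0000i)·(-0.2337+0.0694i)  (-0.0014-0.0019i)·(-0.2190+0.3423i)  (-0.0052+0.0154i)·(+0.0287+0.1976i)  (+0.0760-0.0208i)·(-0.1871-0.1619i)  (-0.2025-0.1746i)·(-0.2546+0.0000i)  (-0.0683+0.5715i)·(+0.1871-0.1619i)  (+0.4557-0.2335i)·(+0.0287-0.1976i)  (+0.4806+0.2655i)·(+0.2190+0.3423i)  (+0.0144+0.1640i)·(-0.2337-0.0694i)
Y_4^-2(R⁻¹ n̂) = +0.100719+0.239947i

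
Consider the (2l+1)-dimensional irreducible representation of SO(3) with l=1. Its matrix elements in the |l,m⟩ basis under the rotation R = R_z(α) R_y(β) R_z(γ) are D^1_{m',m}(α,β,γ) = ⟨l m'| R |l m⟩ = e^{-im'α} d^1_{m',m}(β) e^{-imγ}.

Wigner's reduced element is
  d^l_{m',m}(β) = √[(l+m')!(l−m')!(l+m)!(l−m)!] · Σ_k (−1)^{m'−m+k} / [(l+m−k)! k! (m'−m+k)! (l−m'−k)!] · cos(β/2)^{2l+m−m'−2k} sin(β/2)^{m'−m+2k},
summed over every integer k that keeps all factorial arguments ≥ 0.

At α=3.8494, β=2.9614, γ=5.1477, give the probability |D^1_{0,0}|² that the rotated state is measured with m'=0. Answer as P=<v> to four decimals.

P=0.9679

First d^1_{0,0}(β=2.9614), then the phase factors e^{-i(0)α} and e^{-i(0)γ}:
Half-angle: c=0.089974, s=0.995944. N=√(1·1·1·1)=1.000000
k∈{0,1} keeps every argument non-negative
  k=0: (−1)^0·1.0000/(1)·0.0900^2·0.9959^0 = +0.008095
  k=1: (−1)^1·1.0000/(1)·0.0900^0·0.9959^2 = -0.991905
d^1_{0,0}(2.9614) = +0.008095 -0.991905 = -0.983809
|D^1_{0,0}|² = |d^1_{0,0}(β)|² = (-0.983809)² = 0.967881 (the z-rotation phases have unit modulus)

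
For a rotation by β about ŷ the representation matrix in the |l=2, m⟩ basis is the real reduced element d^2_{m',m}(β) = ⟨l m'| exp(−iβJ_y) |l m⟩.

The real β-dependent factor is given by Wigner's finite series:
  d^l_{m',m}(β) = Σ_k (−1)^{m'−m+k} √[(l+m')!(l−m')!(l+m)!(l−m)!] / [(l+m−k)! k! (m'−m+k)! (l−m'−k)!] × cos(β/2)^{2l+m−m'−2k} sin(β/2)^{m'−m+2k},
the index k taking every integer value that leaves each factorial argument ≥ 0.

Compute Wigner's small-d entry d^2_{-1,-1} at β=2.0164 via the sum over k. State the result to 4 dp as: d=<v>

d^2_{-1,-1}(β=2.0164) via Wigner's sum:
Half-angle: c=0.533384, s=0.845873. N=√(1·6·1·6)=6.000000
k: max(0,(-1)−(-1))=0 … min(2+(-1),2−(-1))=1
  k=0: (−1)^0·6.0000/(6)·0.5334^4·0.8459^0 = +0.080939
  k=1: (−1)^1·6.0000/(2)·0.5334^2·0.8459^2 = -0.610678
d^2_{-1,-1}(2.0164) = +0.080939 -0.610678 = -0.529738

d=-0.5297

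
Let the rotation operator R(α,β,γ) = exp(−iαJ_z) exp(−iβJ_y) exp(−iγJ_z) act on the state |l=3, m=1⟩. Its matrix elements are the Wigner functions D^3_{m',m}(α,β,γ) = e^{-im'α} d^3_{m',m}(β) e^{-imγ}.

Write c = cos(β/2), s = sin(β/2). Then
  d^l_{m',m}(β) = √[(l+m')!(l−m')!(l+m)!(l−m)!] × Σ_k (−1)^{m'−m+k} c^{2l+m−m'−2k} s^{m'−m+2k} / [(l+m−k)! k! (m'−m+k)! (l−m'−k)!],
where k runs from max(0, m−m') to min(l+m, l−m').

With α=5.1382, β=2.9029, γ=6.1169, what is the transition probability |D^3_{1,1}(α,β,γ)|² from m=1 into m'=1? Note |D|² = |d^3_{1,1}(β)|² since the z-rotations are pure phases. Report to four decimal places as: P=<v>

Split into d^3_{1,1}(β=2.9029) × two z-phases.
With c≡cos(β/2)=0.119063 and s≡sin(β/2)=0.992887, N=[24·2·24·2]^{1/2}=48.000000
Admissible k: 0..2 (factorial args all ≥0)
  k=0: (−1)^0·48.0000/(48)·0.1191^6·0.9929^0 = +0.000003
  k=1: (−1)^1·48.0000/(6)·0.1191^4·0.9929^2 = -0.001585
  k=2: (−1)^2·48.0000/(8)·0.1191^2·0.9929^4 = +0.082662
d^3_{1,1}(2.9029) = +0.000003 -0.001585 +0.082662 = +0.081080
|D^3_{1,1}|² = |d^3_{1,1}(β)|² = (+0.081080)² = 0.006574 (the z-rotation phases have unit modulus)

P=0.0066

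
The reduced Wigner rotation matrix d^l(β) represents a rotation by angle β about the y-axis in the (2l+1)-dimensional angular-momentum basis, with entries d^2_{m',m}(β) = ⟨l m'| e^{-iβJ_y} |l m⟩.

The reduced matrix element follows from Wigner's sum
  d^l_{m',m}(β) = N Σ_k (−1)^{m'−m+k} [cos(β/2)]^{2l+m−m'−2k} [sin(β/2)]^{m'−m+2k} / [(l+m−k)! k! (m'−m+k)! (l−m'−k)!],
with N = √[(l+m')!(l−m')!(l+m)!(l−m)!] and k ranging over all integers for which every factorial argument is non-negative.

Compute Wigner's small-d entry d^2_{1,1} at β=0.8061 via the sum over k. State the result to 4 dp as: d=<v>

d^2_{1,1}(β=0.8061) via Wigner's sum:
c=cos(0.8061/2)=0.919869, s=sin(0.8061/2)=0.392226; N=√[6·1·6·1]=6.000000
k∈{0,1} keeps every argument non-negative
  k=0: (−1)^0·6.0000/(6)·0.9199^4·0.3922^0 = +0.715985
  k=1: (−1)^1·6.0000/(2)·0.9199^2·0.3922^2 = -0.390522
d^2_{1,1}(0.8061) = +0.715985 -0.390522 = +0.325463

d=0.3255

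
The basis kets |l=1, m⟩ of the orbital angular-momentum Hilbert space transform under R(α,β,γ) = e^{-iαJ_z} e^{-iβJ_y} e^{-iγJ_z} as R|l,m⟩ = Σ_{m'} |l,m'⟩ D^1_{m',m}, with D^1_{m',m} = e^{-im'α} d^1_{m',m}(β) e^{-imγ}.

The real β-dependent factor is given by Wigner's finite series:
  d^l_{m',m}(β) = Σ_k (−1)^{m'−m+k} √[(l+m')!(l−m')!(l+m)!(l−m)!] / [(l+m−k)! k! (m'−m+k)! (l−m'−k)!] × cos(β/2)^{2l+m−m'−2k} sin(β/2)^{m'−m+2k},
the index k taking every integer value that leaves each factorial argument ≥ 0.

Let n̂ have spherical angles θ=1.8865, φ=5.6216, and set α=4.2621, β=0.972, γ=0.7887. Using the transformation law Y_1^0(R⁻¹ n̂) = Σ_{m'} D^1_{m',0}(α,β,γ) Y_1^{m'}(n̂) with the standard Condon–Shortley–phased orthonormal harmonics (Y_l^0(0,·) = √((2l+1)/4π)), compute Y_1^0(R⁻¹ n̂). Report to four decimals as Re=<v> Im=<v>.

Need the full column D^1_{m',0} for m'=−1..1 at α=4.2621, β=0.972, γ=0.7887.
cos(β/2)=0.884208, sin(β/2)=0.467093
d^1_{-1,0}: single k=1 term ⇒ +0.584081;  D = -0.254207-0.525860i
d^1_{0,0}: k∈[0..1] ⇒ +0.781824 -0.218176 = +0.563649;  D = +0.563649+0.000000i
d^1_{1,0}: single k=0 term ⇒ -0.584081;  D = +0.254207-0.525860i
Y_1^{m'}(θ=1.8865,φ=5.6216) and Σ D·Y over m':
  (-0.2542-0.5259i)·(+0.2591+0.2018i)  (+0.5636+0.0000i)·(-0.1517+0.0000i)  (+0.2542-0.5259i)·(-0.2591+0.2018i)
Y_1^0(R⁻¹ n̂) = -0.005046+0.000000i

Re=-0.0050 Im=0.0000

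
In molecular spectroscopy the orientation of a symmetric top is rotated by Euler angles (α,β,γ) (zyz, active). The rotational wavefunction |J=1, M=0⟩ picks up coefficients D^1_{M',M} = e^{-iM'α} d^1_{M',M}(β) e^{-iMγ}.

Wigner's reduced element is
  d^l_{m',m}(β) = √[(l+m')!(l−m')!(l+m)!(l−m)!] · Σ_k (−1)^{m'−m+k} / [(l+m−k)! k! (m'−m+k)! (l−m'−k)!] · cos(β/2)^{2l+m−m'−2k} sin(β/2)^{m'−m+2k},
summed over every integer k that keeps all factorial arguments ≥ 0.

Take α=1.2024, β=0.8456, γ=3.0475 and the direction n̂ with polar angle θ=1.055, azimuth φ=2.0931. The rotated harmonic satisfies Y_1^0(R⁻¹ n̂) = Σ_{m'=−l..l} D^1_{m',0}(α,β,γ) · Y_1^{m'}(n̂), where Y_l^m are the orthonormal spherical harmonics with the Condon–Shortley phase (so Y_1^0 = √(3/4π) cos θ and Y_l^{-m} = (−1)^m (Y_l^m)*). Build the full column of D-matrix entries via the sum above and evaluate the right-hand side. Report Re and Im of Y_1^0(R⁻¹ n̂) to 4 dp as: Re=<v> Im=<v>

Need the full column D^1_{m',0} for m'=−1..1 at α=1.2024, β=0.8456, γ=3.0475.
cos(β/2)=0.911944, sin(β/2)=0.410316
d^1_{-1,0}: single k=1 term ⇒ +0.529177;  D = +0.190567+0.493672i
d^1_{0,0}: k∈[0..1] ⇒ +0.831641 -0.168359 = +0.663282;  D = +0.663282+0.000000i
d^1_{1,0}: single k=0 term ⇒ -0.529177;  D = -0.190567+0.493672i
Y_1^{m'}(θ=1.055,φ=2.0931) and Σ D·Y over m':
  (+0.1906+0.4937i)·(-0.1499-0.2605i)  (+0.6633+0.0000i)·(+0.2410+0.0000i)  (-0.1906+0.4937i)·(+0.1499-0.2605i)
Y_1^0(R⁻¹ n̂) = +0.359878+0.000000i

Re=0.3599 Im=0.0000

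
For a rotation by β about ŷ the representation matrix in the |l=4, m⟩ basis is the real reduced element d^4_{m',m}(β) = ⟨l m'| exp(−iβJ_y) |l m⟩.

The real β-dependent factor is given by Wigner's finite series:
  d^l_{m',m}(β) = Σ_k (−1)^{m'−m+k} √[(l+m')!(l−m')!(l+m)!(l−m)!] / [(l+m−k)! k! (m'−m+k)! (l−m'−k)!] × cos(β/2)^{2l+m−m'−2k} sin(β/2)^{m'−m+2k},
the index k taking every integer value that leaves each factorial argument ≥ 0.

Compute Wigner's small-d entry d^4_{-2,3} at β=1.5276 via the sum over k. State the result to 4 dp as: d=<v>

d^4_{-2,3}(β=1.5276) via Wigner's sum:
c=cos(1.5276/2)=0.722213, s=sin(1.5276/2)=0.691671; N=√[2·720·5040·1]=2693.993318
The bounds max(0,m−m')=5 and min(l+m,l−m')=6 give 2 terms
  k=5: (−1)^0·2693.9933/(240)·0.7222^3·0.6917^5 = +0.669389
  k=6: (−1)^1·2693.9933/(720)·0.7222^1·0.6917^7 = -0.204656
d^4_{-2,3}(1.5276) = +0.669389 -0.204656 = +0.464732

d=0.4647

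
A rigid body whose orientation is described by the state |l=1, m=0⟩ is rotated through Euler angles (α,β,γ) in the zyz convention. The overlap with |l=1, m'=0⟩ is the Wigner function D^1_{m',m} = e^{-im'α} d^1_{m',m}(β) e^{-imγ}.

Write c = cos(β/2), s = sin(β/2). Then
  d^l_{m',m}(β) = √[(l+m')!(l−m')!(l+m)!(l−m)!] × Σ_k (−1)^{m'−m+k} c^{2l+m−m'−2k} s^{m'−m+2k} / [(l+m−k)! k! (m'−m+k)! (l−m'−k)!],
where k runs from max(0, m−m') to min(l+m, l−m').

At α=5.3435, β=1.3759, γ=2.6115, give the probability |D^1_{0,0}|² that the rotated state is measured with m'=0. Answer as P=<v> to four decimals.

D^1_{0,0}(5.3435,1.3759,2.6115) = e^{-i·0·5.3435}·d^1_{0,0}(1.3759)·e^{-i·0·2.6115}. Compute d first:
c=cos(1.3759/2)=0.772549, s=sin(1.3759/2)=0.634955; N=√[1·1·1·1]=1.000000
k∈{0,1} keeps every argument non-negative
  k=0: (−1)^0·1.0000/(1)·0.7725^2·0.6350^0 = +0.596832
  k=1: (−1)^1·1.0000/(1)·0.7725^0·0.6350^2 = -0.403168
d^1_{0,0}(1.3759) = +0.596832 -0.403168 = +0.193665
|D^1_{0,0}|² = |d^1_{0,0}(β)|² = (+0.193665)² = 0.037506 (the z-rotation phases have unit modulus)

P=0.0375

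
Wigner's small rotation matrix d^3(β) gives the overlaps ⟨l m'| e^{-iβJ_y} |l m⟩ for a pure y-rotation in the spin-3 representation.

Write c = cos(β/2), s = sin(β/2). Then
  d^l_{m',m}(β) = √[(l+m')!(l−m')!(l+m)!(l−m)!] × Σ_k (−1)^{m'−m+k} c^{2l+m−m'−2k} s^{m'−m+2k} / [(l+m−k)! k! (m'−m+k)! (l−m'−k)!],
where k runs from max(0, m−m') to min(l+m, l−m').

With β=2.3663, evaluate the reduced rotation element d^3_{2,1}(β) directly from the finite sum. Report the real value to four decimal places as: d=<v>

d^3_{2,1}(β=2.3663) via Wigner's sum:
With c≡cos(β/2)=0.378010 and s≡sin(β/2)=0.925801, N=[120·1·24·2]^{1/2}=75.894664
k∈{0,1} keeps every argument non-negative
  k=0: (−1)^1·75.8947/(24)·0.3780^5·0.9258^1 = -0.022596
  k=1: (−1)^2·75.8947/(12)·0.3780^3·0.9258^3 = +0.271078
d^3_{2,1}(2.3663) = -0.022596 +0.271078 = +0.248482

d=0.2485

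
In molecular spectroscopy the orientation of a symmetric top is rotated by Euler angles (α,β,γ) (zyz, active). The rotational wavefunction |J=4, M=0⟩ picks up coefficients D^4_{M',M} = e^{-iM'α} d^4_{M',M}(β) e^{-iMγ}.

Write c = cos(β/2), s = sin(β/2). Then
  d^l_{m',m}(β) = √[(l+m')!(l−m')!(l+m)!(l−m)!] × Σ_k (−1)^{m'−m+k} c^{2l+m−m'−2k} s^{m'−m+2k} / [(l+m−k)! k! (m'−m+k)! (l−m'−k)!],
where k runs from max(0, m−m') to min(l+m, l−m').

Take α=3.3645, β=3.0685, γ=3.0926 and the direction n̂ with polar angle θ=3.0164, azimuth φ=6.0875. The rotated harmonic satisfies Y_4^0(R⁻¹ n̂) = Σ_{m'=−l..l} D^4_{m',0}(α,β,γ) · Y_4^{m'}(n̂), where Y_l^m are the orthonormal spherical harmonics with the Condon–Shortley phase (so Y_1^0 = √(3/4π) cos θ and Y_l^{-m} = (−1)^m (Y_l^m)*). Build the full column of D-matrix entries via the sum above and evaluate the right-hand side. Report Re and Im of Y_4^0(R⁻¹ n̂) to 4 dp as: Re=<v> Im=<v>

Need the full column D^4_{m',0} for m'=−4..4 at α=3.3645, β=3.0685, γ=3.0926.
cos(β/2)=0.036538, sin(β/2)=0.999332
d^4_{-4,0}: single k=4 term ⇒ +0.000015;  D = +0.000009+0.000012i
d^4_{-3,0}: k∈[3..4] ⇒ +0.000001 -0.000575 = -0.000574;  D = +0.000451+0.000356i
d^4_{-2,0}: k∈[2..4] ⇒ +0.000000 -0.000045 +0.012615 = +0.012570;  D = +0.011341+0.005420i
d^4_{-1,0}: k∈[1..4] ⇒ +0.000000 -0.000002 +0.001305 -0.162642 = -0.161339;  D = +0.157347+0.035666i
d^4_{0,0}: k∈[0..4] ⇒ +0.000000 -0.000000 +0.000064 -0.021275 +0.994671 = +0.973459;  D = +0.973459+0.000000i
d^4_{1,0}: k∈[0..3] ⇒ -0.000000 +0.000002 -0.001305 +0.162642 = +0.161339;  D = -0.157347+0.035666i
d^4_{2,0}: k∈[0..2] ⇒ +0.000000 -0.000045 +0.012615 = +0.012570;  D = +0.011341-0.005420i
d^4_{3,0}: k∈[0..1] ⇒ -0.000001 +0.000575 = +0.000574;  D = -0.000451+0.000356i
d^4_{4,0}: single k=0 term ⇒ +0.000015;  D = +0.000009-0.000012i
Y_4^{m'}(θ=3.0164,φ=6.0875) and Σ D·Y over m':
  (+0.0000+0.0000i)·(+0.0001+0.0001i)  (+0.0005+0.0004i)·(-0.0020-0.0013i)  (+0.0113+0.0054i)·(+0.0284+0.0117i)  (+0.1573+0.0357i)·(-0.2237-0.0443i)  (+0.9735+0.0000i)·(+0.7812+0.0000i)  (-0.1573+0.0357i)·(+0.2237-0.0443i)  (+0.0113-0.0054i)·(+0.0284-0.0117i)  (-0.0005+0.0004i)·(+0.0020-0.0013i)  (+0.0000-0.0000i)·(+0.0001-0.0001i)
Y_4^0(R⁻¹ n̂) = +0.693761-0.000000i

Re=0.6938 Im=0.0000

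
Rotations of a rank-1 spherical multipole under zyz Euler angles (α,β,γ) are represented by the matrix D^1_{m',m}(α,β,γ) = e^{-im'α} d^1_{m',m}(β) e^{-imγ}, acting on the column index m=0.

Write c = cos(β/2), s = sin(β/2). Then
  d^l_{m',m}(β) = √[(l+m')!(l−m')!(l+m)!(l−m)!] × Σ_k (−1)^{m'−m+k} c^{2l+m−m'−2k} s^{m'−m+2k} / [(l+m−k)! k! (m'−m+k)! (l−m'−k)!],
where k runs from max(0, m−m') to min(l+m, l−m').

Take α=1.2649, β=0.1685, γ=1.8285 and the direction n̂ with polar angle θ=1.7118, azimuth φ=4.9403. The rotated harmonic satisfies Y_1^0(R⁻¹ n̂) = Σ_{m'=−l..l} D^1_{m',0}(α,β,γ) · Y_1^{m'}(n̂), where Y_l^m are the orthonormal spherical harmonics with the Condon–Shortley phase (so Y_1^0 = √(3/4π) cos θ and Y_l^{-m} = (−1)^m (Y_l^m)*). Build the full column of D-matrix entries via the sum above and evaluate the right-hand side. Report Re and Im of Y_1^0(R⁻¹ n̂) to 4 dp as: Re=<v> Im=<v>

Re=-0.1375 Im=0.0000

Need the full column D^1_{m',0} for m'=−1..1 at α=1.2649, β=0.1685, γ=1.8285.
cos(β/2)=0.996453, sin(β/2)=0.084150
d^1_{-1,0}: single k=1 term ⇒ +0.118584;  D = +0.035711+0.113079i
d^1_{0,0}: k∈[0..1] ⇒ +0.992919 -0.007081 = +0.985837;  D = +0.985837+0.000000i
d^1_{1,0}: single k=0 term ⇒ -0.118584;  D = -0.035711+0.113079i
Y_1^{m'}(θ=1.7118,φ=4.9403) and Σ D·Y over m':
  (+0.0357+0.1131i)·(+0.0773+0.3332i)  (+0.9858+0.0000i)·(-0.0687+0.0000i)  (-0.0357+0.1131i)·(-0.0773+0.3332i)
Y_1^0(R⁻¹ n̂) = -0.137535+0.000000i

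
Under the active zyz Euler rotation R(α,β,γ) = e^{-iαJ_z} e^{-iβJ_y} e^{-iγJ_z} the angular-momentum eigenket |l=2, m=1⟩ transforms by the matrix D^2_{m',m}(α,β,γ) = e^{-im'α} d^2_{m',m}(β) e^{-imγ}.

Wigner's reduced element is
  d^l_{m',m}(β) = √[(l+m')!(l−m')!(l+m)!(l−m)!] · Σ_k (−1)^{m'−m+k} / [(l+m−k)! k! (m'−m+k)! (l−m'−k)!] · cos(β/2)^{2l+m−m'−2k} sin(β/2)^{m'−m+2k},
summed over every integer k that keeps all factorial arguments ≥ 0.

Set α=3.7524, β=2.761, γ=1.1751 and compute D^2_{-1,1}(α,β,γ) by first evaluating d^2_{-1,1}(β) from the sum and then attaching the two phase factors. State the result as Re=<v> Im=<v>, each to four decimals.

D^2_{-1,1}(3.7524,2.761,1.1751) = e^{-i·-1·3.7524}·d^2_{-1,1}(2.761)·e^{-i·1·1.1751}. Compute d first:
c=cos(2.761/2)=0.189150, s=sin(2.761/2)=0.981948; N=√[1·6·6·1]=6.000000
k: max(0,(1)−(-1))=2 … min(2+(1),2−(-1))=3
  k=2: (−1)^0·6.0000/(2)·0.1891^2·0.9819^2 = +0.103493
  k=3: (−1)^1·6.0000/(6)·0.1891^0·0.9819^4 = -0.929725
d^2_{-1,1}(2.761) = +0.103493 -0.929725 = -0.826232
Phases: e^{-i·(-1)·3.7524}=-0.819185-0.573529i, e^{-i·(1)·1.1751}=+0.385451-0.922728i ⇒ D=+0.698139-0.441884i

Re=0.6981 Im=-0.4419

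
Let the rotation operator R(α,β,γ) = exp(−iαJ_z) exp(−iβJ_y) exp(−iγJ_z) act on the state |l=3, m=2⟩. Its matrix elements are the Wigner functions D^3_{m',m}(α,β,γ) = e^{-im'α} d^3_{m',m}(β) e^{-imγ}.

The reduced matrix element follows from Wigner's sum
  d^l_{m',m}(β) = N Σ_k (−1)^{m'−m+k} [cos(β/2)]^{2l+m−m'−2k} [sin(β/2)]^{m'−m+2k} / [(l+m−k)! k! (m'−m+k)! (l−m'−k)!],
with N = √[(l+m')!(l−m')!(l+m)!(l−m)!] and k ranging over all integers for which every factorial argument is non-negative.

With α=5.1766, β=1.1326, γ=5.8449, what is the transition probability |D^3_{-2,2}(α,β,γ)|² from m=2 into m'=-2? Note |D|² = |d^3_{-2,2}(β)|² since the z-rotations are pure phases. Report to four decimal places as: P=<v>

P=0.0735

Split into d^3_{-2,2}(β=1.1326) × two z-phases.
With c≡cos(β/2)=0.843892 and s≡sin(β/2)=0.536513, N=[1·120·120·1]^{1/2}=120.000000
k∈{4,5} keeps every argument non-negative
  k=4: (−1)^0·120.0000/(24)·0.8439^2·0.5365^4 = +0.295030
  k=5: (−1)^1·120.0000/(120)·0.8439^0·0.5365^6 = -0.023850
d^3_{-2,2}(1.1326) = +0.295030 -0.023850 = +0.271180
|D^3_{-2,2}|² = |d^3_{-2,2}(β)|² = (+0.271180)² = 0.073539 (the z-rotation phases have unit modulus)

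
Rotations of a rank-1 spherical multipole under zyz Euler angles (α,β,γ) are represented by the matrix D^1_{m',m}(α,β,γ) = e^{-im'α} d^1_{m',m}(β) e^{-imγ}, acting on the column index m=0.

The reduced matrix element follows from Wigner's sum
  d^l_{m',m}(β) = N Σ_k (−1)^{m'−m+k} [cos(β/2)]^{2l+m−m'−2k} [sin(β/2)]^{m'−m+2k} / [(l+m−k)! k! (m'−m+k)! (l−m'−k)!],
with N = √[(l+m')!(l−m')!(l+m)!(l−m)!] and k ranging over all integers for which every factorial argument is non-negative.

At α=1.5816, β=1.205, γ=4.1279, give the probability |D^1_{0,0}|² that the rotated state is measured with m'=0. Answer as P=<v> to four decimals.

P=0.1279

Split into d^1_{0,0}(β=1.205) × two z-phases.
c=cos(1.205/2)=0.823921, s=sin(1.205/2)=0.566704; N=√[1·1·1·1]=1.000000
k∈{0,1} keeps every argument non-negative
  k=0: (−1)^0·1.0000/(1)·0.8239^2·0.5667^0 = +0.678847
  k=1: (−1)^1·1.0000/(1)·0.8239^0·0.5667^2 = -0.321153
d^1_{0,0}(1.205) = +0.678847 -0.321153 = +0.357693
|D^1_{0,0}|² = |d^1_{0,0}(β)|² = (+0.357693)² = 0.127944 (the z-rotation phases have unit modulus)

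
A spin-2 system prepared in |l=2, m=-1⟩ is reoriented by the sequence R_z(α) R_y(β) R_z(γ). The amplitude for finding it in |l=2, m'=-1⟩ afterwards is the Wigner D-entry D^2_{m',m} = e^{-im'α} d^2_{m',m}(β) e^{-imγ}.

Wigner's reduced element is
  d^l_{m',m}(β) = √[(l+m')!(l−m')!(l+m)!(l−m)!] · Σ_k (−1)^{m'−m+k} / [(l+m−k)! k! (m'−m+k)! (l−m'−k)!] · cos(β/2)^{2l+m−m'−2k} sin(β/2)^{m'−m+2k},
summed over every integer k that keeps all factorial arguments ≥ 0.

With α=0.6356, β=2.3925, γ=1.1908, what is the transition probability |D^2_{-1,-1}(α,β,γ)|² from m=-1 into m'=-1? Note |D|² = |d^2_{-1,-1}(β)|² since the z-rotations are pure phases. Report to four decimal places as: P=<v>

First d^2_{-1,-1}(β=2.3925), then the phase factors e^{-i(-1)α} and e^{-i(-1)γ}:
c=cos(2.3925/2)=0.365850, s=sin(2.3925/2)=0.930674; N=√[1·6·1·6]=6.000000
The bounds max(0,m−m')=0 and min(l+m,l−m')=1 give 2 terms
  k=0: (−1)^0·6.0000/(6)·0.3659^4·0.9307^0 = +0.017915
  k=1: (−1)^1·6.0000/(2)·0.3659^2·0.9307^2 = -0.347795
d^2_{-1,-1}(2.3925) = +0.017915 -0.347795 = -0.329880
|D^2_{-1,-1}|² = |d^2_{-1,-1}(β)|² = (-0.329880)² = 0.108821 (the z-rotation phases have unit modulus)

P=0.1088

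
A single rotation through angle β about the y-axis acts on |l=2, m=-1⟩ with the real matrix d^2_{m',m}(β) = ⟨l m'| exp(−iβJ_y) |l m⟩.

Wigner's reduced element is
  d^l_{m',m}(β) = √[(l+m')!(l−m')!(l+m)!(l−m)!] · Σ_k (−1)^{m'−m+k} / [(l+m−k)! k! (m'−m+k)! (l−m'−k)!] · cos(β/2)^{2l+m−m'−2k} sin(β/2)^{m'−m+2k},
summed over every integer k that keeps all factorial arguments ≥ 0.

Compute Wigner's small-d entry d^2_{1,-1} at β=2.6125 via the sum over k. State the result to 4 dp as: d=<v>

d^2_{1,-1}(β=2.6125) via Wigner's sum:
c=cos(2.6125/2)=0.261471, s=sin(2.6125/2)=0.965211; N=√[6·1·1·6]=6.000000
k∈{0,1} keeps every argument non-negative
  k=0: (−1)^2·6.0000/(2)·0.2615^2·0.9652^2 = +0.191080
  k=1: (−1)^3·6.0000/(6)·0.2615^0·0.9652^4 = -0.867939
d^2_{1,-1}(2.6125) = +0.191080 -0.867939 = -0.676860

d=-0.6769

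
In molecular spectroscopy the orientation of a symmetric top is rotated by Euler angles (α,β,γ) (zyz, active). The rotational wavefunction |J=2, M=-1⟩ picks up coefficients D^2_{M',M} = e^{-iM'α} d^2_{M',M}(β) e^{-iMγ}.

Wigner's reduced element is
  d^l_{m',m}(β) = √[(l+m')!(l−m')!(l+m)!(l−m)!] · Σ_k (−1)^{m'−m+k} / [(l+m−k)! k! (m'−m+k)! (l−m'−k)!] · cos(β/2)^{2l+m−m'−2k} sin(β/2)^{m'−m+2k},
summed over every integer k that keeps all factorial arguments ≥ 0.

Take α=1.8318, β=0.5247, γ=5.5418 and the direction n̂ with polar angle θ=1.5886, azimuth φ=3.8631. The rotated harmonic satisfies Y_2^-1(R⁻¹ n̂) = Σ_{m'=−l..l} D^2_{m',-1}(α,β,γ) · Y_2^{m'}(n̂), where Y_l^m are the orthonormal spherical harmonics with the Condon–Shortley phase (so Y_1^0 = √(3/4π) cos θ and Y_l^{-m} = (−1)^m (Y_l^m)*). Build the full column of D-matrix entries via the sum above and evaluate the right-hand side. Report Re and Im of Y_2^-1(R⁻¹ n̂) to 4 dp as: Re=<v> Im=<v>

Re=0.1622 Im=0.0748

Need the full column D^2_{m',-1} for m'=−2..2 at α=1.8318, β=0.5247, γ=5.5418.
cos(β/2)=0.965783, sin(β/2)=0.259351
d^2_{-2,-1}: single k=1 term ⇒ +0.467258;  D = -0.456059+0.101686i
d^2_{-1,-1}: k∈[0..1] ⇒ +0.869999 -0.188216 = +0.681783;  D = +0.315064+0.604618i
d^2_{0,-1}: k∈[0..1] ⇒ -0.572272 +0.041268 = -0.531003;  D = -0.391633+0.358592i
d^2_{1,-1}: k∈[0..1] ⇒ +0.188216 -0.004524 = +0.183691;  D = -0.154808-0.098879i
d^2_{2,-1}: single k=0 term ⇒ -0.033696;  D = +0.010196-0.032116i
Y_2^{m'}(θ=1.5886,φ=3.8631) and Σ D·Y over m':
  (-0.4561+0.1017i)·(+0.0492-0.3830i)  (+0.3151+0.6046i)·(+0.0103-0.0091i)  (-0.3916+0.3586i)·(-0.3151+0.0000i)  (-0.1548-0.0989i)·(-0.0103-0.0091i)  (+0.0102-0.0321i)·(+0.0492+0.3830i)
Y_2^-1(R⁻¹ n̂) = +0.162151+0.074819i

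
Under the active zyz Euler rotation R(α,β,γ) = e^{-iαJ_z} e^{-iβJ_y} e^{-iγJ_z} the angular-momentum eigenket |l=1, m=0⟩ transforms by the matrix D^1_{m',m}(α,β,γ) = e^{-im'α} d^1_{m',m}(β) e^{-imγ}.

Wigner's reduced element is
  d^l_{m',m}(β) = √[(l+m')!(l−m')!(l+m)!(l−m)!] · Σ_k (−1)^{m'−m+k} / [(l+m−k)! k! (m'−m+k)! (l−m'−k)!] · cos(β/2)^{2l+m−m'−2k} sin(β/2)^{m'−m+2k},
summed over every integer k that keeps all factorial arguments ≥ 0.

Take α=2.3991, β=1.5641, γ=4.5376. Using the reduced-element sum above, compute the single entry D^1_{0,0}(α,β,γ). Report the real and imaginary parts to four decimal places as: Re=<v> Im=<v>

Split into d^1_{0,0}(β=1.5641) × two z-phases.
c=cos(1.5641/2)=0.709470, s=sin(1.5641/2)=0.704735; N=√[1·1·1·1]=1.000000
k: max(0,(0)−(0))=0 … min(1+(0),1−(0))=1
  k=0: (−1)^0·1.0000/(1)·0.7095^2·0.7047^0 = +0.503348
  k=1: (−1)^1·1.0000/(1)·0.7095^0·0.7047^2 = -0.496652
d^1_{0,0}(1.5641) = +0.503348 -0.496652 = +0.006696
Attach z-rotation phases: D = e^{-i(0)(2.3991)}·(+0.006696)·e^{-i(0)(4.5376)} = +0.006696+0.000000i

Re=0.0067 Im=0.0000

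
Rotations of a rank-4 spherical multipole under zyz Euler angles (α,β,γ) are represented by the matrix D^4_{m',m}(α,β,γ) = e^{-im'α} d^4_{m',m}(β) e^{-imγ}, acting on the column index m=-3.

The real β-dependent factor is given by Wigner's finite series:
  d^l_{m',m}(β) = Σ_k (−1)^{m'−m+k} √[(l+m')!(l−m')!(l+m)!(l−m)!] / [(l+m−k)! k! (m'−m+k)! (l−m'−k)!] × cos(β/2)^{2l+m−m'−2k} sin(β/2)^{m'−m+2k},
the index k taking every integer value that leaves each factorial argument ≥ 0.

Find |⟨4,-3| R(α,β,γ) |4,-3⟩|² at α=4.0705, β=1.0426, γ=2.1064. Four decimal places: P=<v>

D^4_{-3,-3}(4.0705,1.0426,2.1064) = e^{-i·-3·4.0705}·d^4_{-3,-3}(1.0426)·e^{-i·-3·2.1064}. Compute d first:
c=cos(1.0426/2)=0.867173, s=sin(1.0426/2)=0.498008; N=√[1·5040·1·5040]=5040.000000
Admissible k: 0..1 (factorial args all ≥0)
  k=0: (−1)^0·5040.0000/(5040)·0.8672^8·0.4980^0 = +0.319775
  k=1: (−1)^1·5040.0000/(720)·0.8672^6·0.4980^2 = -0.738250
d^4_{-3,-3}(1.0426) = +0.319775 -0.738250 = -0.418475
|D^4_{-3,-3}|² = |d^4_{-3,-3}(β)|² = (-0.418475)² = 0.175122 (the z-rotation phases have unit modulus)

P=0.1751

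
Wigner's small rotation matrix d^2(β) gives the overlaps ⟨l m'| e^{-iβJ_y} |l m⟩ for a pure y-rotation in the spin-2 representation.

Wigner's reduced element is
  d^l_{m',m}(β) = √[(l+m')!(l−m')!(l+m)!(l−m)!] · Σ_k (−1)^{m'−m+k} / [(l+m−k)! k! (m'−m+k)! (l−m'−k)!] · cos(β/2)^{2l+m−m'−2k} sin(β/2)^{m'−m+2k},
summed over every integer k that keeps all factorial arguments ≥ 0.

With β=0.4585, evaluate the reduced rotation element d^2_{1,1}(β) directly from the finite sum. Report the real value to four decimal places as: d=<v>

d^2_{1,1}(β=0.4585) via Wigner's sum:
c=cos(0.4585/2)=0.973837, s=sin(0.4585/2)=0.227247; N=√[6·1·6·1]=6.000000
Admissible k: 0..1 (factorial args all ≥0)
  k=0: (−1)^0·6.0000/(6)·0.9738^4·0.2272^0 = +0.899384
  k=1: (−1)^1·6.0000/(2)·0.9738^2·0.2272^2 = -0.146923
d^2_{1,1}(0.4585) = +0.899384 -0.146923 = +0.752461

d=0.7525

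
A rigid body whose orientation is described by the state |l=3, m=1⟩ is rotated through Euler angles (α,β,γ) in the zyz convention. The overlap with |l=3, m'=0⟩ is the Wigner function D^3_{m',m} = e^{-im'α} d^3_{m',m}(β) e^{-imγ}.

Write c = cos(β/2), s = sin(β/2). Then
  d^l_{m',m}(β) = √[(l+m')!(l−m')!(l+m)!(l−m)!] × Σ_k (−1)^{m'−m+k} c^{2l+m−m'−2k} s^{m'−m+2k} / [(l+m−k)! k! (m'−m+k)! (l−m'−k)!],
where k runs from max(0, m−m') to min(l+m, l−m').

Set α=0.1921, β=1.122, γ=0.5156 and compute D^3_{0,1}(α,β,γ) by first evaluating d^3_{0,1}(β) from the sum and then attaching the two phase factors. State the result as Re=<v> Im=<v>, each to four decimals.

Re=-0.0199 Im=0.0113

D^3_{0,1}(0.1921,1.122,0.5156) = e^{-i·0·0.1921}·d^3_{0,1}(1.122)·e^{-i·1·0.5156}. Compute d first:
With c≡cos(β/2)=0.846724 and s≡sin(β/2)=0.532033, N=[6·6·24·2]^{1/2}=41.569219
k: max(0,(1)−(0))=1 … min(3+(1),3−(0))=3
  k=1: (−1)^0·41.5692/(12)·0.8467^5·0.5320^1 = +0.802116
  k=2: (−1)^1·41.5692/(4)·0.8467^3·0.5320^3 = -0.950064
  k=3: (−1)^2·41.5692/(12)·0.8467^1·0.5320^5 = +0.125033
d^3_{0,1}(1.122) = +0.802116 -0.950064 +0.125033 = -0.022914
Attach z-rotation phases: D = e^{-i(0)(0.1921)}·(-0.022914)·e^{-i(1)(0.5156)} = -0.019935+0.011298i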